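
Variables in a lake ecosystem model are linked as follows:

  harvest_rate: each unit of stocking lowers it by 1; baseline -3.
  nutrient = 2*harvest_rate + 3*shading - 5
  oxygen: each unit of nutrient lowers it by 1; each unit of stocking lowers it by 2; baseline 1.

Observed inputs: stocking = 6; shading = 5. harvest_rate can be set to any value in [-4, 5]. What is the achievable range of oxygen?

-31 to -13

Intervening on harvest_rate fixes its value directly, overriding its dependence on stocking.
Substituting into the nutrient equation gives nutrient = 2*harvest_rate + 10.
Substituting into the oxygen equation gives oxygen = -2*harvest_rate - 21.
Linear in harvest_rate, so extremes are at the endpoints: harvest_rate = -4 gives oxygen = -13; harvest_rate = 5 gives oxygen = -31.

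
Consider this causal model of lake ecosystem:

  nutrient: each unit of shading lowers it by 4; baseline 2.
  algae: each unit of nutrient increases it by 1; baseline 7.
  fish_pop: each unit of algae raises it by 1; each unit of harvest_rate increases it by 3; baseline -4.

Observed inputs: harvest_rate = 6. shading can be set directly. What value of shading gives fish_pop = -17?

Substituting into the algae equation gives algae = -4*shading + 9.
fish_pop becomes -4*shading + 23.
Solve -4*shading + 23 = -17: shading = (-17 - 23) / -4 = 10.

shading = 10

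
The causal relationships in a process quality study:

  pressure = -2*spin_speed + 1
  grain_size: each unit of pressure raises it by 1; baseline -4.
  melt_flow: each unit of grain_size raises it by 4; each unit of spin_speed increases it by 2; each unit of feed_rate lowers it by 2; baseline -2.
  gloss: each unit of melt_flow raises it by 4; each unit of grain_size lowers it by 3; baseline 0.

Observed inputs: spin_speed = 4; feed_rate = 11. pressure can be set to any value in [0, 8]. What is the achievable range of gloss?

-116 to -12

Intervening on pressure fixes its value directly, overriding its dependence on spin_speed.
Substituting into the melt_flow equation gives melt_flow = 4*pressure - 32.
gloss becomes 13*pressure - 116.
Linear in pressure, so extremes are at the endpoints: pressure = 0 gives gloss = -116; pressure = 8 gives gloss = -12.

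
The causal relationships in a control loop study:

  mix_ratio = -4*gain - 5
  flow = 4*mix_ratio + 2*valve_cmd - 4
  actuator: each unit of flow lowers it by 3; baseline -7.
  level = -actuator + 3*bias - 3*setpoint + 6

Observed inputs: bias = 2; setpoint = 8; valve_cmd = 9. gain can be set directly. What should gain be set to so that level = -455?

gain = 9

Substituting into the flow equation gives flow = -16*gain - 6.
This gives actuator = 48*gain + 11.
Substituting into the level equation gives level = -48*gain - 23.
Solve -48*gain - 23 = -455: gain = (-455 + 23) / -48 = 9.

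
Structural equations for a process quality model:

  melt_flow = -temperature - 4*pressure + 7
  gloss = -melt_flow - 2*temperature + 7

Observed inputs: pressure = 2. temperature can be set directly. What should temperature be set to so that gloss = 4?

Substituting into the melt_flow equation gives melt_flow = -temperature - 1.
Substituting into the gloss equation gives gloss = -temperature + 8.
Solve -temperature + 8 = 4: temperature = (4 - 8) / -1 = 4.

temperature = 4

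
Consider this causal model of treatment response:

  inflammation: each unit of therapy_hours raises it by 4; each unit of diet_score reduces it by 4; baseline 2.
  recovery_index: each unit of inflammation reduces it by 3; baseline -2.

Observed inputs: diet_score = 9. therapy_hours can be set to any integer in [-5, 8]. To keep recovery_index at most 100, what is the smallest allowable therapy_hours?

Substituting into the inflammation equation gives inflammation = 4*therapy_hours - 34.
Substituting into the recovery_index equation gives recovery_index = -12*therapy_hours + 100.
Require -12*therapy_hours + 100 ≤ 100, so therapy_hours ≥ 0.
The smallest integer in [-5, 8] satisfying this is 0.

therapy_hours = 0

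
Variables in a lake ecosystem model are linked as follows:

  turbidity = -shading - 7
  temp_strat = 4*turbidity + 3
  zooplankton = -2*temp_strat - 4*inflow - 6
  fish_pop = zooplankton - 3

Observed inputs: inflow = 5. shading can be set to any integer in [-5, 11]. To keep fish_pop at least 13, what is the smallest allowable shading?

Substituting into the temp_strat equation gives temp_strat = -4*shading - 25.
Substituting into the zooplankton equation gives zooplankton = 8*shading + 24.
Substituting into the fish_pop equation gives fish_pop = 8*shading + 21.
Require 8*shading + 21 ≥ 13, so shading ≥ -1.
The smallest integer in [-5, 11] satisfying this is -1.

shading = -1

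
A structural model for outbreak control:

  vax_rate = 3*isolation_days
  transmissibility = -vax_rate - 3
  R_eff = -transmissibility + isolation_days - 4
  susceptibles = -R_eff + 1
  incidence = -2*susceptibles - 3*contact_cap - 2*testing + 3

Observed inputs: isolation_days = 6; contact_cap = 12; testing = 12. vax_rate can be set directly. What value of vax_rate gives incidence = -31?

vax_rate = 9

Intervening on vax_rate fixes its value directly, overriding its dependence on isolation_days.
Substituting into the R_eff equation gives R_eff = vax_rate + 5.
Substituting into the susceptibles equation gives susceptibles = -vax_rate - 4.
incidence becomes 2*vax_rate - 49.
Solve 2*vax_rate - 49 = -31: vax_rate = (-31 + 49) / 2 = 9.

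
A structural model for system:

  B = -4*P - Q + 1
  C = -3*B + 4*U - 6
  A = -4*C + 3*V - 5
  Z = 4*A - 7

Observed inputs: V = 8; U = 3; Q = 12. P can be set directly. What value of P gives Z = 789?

Substituting into the B equation gives B = -4*P - 11.
Substituting into the C equation gives C = 12*P + 39.
Substituting into the A equation gives A = -48*P - 137.
This gives Z = -192*P - 555.
Solve -192*P - 555 = 789: P = (789 + 555) / -192 = -7.

P = -7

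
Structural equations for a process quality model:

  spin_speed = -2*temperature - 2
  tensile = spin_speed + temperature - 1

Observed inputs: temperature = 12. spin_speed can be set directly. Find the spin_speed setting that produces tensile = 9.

Intervening on spin_speed fixes its value directly, overriding its dependence on temperature.
Substituting into the tensile equation gives tensile = spin_speed + 11.
Solve spin_speed + 11 = 9: spin_speed = (9 - 11) / 1 = -2.

spin_speed = -2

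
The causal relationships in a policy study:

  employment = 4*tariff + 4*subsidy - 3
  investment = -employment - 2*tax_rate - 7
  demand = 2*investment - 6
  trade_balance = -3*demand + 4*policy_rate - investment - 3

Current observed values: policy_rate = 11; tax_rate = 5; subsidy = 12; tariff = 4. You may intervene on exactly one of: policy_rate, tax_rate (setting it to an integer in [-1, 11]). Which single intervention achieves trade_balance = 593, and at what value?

Intervening on policy_rate: with other inputs at their observed values, trade_balance = 4*policy_rate + 561. Solving for 593 gives policy_rate = 8, within [-1, 11].
Intervening on tax_rate: trade_balance = 14*tax_rate + 535. Reaching 593 requires tax_rate = 29/7, not an integer.

set policy_rate = 8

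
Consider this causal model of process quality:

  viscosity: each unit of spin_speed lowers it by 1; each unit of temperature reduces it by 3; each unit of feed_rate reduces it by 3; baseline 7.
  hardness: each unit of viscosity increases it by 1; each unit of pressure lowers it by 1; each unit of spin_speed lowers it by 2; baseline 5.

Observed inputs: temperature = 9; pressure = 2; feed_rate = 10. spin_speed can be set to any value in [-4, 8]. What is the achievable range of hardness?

Substituting into the viscosity equation gives viscosity = -spin_speed - 50.
Substituting into the hardness equation gives hardness = -3*spin_speed - 47.
Linear in spin_speed, so extremes are at the endpoints: spin_speed = -4 gives hardness = -35; spin_speed = 8 gives hardness = -71.

-71 to -35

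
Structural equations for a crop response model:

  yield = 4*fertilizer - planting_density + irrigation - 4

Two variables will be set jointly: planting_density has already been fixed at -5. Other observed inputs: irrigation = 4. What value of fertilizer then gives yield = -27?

fertilizer = -8

With planting_density held at -5:
Substituting into the yield equation gives yield = 4*fertilizer + 5.
Solve 4*fertilizer + 5 = -27: fertilizer = (-27 - 5) / 4 = -8.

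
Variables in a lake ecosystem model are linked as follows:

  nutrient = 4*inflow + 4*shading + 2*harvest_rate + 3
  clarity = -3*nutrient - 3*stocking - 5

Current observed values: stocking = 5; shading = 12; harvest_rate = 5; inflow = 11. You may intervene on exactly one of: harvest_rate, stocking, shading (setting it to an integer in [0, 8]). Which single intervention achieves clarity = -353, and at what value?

Intervening on harvest_rate: with other inputs at their observed values, clarity = -6*harvest_rate - 305. Solving for -353 gives harvest_rate = 8, within [0, 8].
Intervening on stocking: clarity = -3*stocking - 320. Reaching -353 requires stocking = 11, outside [0, 8].
Intervening on shading: clarity = -12*shading - 191. Reaching -353 requires shading = 27/2, not an integer.

set harvest_rate = 8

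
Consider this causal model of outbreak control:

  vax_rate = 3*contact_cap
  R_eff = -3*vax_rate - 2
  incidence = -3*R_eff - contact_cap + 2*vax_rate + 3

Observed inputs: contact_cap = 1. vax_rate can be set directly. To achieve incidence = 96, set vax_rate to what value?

vax_rate = 8

Intervening on vax_rate fixes its value directly, overriding its dependence on contact_cap.
Substituting into the incidence equation gives incidence = 11*vax_rate + 8.
Solve 11*vax_rate + 8 = 96: vax_rate = (96 - 8) / 11 = 8.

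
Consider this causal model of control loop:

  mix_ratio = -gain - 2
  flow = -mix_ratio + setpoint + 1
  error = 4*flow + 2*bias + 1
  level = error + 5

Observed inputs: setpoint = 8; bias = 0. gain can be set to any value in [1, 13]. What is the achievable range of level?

54 to 102

Substituting into the flow equation gives flow = gain + 11.
error becomes 4*gain + 45.
Substituting into the level equation gives level = 4*gain + 50.
Linear in gain, so extremes are at the endpoints: gain = 1 gives level = 54; gain = 13 gives level = 102.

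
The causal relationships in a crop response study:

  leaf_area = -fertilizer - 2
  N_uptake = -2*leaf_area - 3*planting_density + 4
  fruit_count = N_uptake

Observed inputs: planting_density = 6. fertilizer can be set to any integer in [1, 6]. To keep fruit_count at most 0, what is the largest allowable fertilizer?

fertilizer = 5

Substituting into the N_uptake equation gives N_uptake = 2*fertilizer - 10.
Substituting into the fruit_count equation gives fruit_count = 2*fertilizer - 10.
Require 2*fertilizer - 10 ≤ 0, so fertilizer ≤ 5.
The largest integer in [1, 6] satisfying this is 5.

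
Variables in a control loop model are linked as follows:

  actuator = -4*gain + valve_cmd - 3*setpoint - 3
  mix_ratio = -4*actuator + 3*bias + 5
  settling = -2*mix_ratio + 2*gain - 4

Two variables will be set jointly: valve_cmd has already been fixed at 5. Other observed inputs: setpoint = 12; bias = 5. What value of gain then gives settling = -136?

With valve_cmd held at 5:
Substituting into the actuator equation gives actuator = -4*gain - 34.
Substituting into the mix_ratio equation gives mix_ratio = 16*gain + 156.
Substituting into the settling equation gives settling = -30*gain - 316.
Solve -30*gain - 316 = -136: gain = (-136 + 316) / -30 = -6.

gain = -6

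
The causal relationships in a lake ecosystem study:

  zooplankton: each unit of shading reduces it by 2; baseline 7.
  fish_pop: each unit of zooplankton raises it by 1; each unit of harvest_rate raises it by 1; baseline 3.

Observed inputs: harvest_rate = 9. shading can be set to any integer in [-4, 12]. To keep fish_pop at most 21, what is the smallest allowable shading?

shading = -1

Substituting into the fish_pop equation gives fish_pop = -2*shading + 19.
Require -2*shading + 19 ≤ 21, so shading ≥ -1.
The smallest integer in [-4, 12] satisfying this is -1.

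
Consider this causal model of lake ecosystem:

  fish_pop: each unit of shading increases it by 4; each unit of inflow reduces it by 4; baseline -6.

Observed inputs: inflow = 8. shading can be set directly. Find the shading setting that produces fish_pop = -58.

shading = -5

Substituting into the fish_pop equation gives fish_pop = 4*shading - 38.
Solve 4*shading - 38 = -58: shading = (-58 + 38) / 4 = -5.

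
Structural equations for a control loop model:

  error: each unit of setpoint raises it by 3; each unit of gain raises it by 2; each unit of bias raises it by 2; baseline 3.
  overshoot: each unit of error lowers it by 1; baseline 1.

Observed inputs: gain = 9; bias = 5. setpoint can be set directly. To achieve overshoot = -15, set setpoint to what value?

Substituting into the error equation gives error = 3*setpoint + 31.
So overshoot = -3*setpoint - 30.
Solve -3*setpoint - 30 = -15: setpoint = (-15 + 30) / -3 = -5.

setpoint = -5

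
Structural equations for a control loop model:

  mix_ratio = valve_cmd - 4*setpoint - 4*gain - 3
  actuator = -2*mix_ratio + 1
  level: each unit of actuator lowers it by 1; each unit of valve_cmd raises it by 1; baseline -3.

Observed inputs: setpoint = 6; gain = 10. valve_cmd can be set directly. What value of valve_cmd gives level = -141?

Substituting into the mix_ratio equation gives mix_ratio = valve_cmd - 67.
Substituting into the actuator equation gives actuator = -2*valve_cmd + 135.
This gives level = 3*valve_cmd - 138.
Solve 3*valve_cmd - 138 = -141: valve_cmd = (-141 + 138) / 3 = -1.

valve_cmd = -1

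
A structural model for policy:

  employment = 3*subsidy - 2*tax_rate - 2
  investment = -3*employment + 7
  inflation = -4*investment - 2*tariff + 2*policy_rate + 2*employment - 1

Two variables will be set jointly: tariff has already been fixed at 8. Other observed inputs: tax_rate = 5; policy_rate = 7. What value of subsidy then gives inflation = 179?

subsidy = 9

With tariff held at 8:
Substituting into the employment equation gives employment = 3*subsidy - 12.
So investment = -9*subsidy + 43.
Substituting into the inflation equation gives inflation = 42*subsidy - 199.
Solve 42*subsidy - 199 = 179: subsidy = (179 + 199) / 42 = 9.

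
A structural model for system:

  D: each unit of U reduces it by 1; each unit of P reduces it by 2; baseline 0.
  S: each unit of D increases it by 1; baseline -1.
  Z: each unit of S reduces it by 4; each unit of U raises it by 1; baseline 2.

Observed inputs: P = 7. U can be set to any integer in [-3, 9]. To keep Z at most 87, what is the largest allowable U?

U = 5

Substituting into the D equation gives D = -U - 14.
Substituting into the S equation gives S = -U - 15.
Substituting into the Z equation gives Z = 5*U + 62.
Require 5*U + 62 ≤ 87, so U ≤ 5.
The largest integer in [-3, 9] satisfying this is 5.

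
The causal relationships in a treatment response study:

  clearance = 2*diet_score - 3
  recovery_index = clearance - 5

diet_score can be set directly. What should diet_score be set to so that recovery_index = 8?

diet_score = 8

Substituting into the recovery_index equation gives recovery_index = 2*diet_score - 8.
Solve 2*diet_score - 8 = 8: diet_score = (8 + 8) / 2 = 8.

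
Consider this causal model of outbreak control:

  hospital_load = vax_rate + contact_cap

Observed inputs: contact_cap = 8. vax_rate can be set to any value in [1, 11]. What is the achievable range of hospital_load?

9 to 19

Substituting into the hospital_load equation gives hospital_load = vax_rate + 8.
Linear in vax_rate, so extremes are at the endpoints: vax_rate = 1 gives hospital_load = 9; vax_rate = 11 gives hospital_load = 19.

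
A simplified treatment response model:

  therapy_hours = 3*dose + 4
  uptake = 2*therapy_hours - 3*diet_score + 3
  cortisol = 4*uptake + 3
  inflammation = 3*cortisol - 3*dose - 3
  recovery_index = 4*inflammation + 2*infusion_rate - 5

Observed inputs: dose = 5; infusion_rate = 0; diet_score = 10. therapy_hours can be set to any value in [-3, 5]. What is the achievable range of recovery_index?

Intervening on therapy_hours fixes its value directly, overriding its dependence on dose.
Substituting into the uptake equation gives uptake = 2*therapy_hours - 27.
Substituting into the cortisol equation gives cortisol = 8*therapy_hours - 105.
Substituting into the inflammation equation gives inflammation = 24*therapy_hours - 333.
Substituting into the recovery_index equation gives recovery_index = 96*therapy_hours - 1337.
Linear in therapy_hours, so extremes are at the endpoints: therapy_hours = -3 gives recovery_index = -1625; therapy_hours = 5 gives recovery_index = -857.

-1625 to -857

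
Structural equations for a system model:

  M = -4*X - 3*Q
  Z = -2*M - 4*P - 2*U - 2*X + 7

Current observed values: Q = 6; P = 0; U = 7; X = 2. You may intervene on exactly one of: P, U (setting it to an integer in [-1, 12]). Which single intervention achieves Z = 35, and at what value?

Intervening on P: Z = -4*P + 41. Reaching 35 requires P = 3/2, not an integer.
Intervening on U: with other inputs at their observed values, Z = -2*U + 55. Solving for 35 gives U = 10, within [-1, 12].

set U = 10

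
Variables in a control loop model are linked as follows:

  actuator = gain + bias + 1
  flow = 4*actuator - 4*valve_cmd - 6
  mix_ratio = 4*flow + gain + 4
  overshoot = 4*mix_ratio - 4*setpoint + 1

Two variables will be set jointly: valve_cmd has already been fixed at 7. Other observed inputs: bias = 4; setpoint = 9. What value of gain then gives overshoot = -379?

With valve_cmd held at 7:
Substituting into the actuator equation gives actuator = gain + 5.
So flow = 4*gain - 14.
mix_ratio becomes 17*gain - 52.
So overshoot = 68*gain - 243.
Solve 68*gain - 243 = -379: gain = (-379 + 243) / 68 = -2.

gain = -2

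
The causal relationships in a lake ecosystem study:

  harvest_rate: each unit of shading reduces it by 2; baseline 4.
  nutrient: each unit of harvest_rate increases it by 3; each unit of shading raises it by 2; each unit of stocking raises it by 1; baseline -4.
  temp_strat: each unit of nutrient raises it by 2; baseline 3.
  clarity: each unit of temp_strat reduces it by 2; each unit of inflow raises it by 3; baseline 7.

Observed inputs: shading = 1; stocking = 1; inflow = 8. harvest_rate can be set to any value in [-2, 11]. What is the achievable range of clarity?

-103 to 53

Intervening on harvest_rate fixes its value directly, overriding its dependence on shading.
Substituting into the nutrient equation gives nutrient = 3*harvest_rate - 1.
So temp_strat = 6*harvest_rate + 1.
clarity becomes -12*harvest_rate + 29.
Linear in harvest_rate, so extremes are at the endpoints: harvest_rate = -2 gives clarity = 53; harvest_rate = 11 gives clarity = -103.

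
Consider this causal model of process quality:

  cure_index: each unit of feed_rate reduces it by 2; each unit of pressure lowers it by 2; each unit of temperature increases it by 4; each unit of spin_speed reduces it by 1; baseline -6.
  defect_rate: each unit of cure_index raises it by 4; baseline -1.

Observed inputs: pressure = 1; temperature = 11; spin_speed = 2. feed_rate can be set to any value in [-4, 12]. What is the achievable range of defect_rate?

Substituting into the cure_index equation gives cure_index = -2*feed_rate + 34.
Substituting into the defect_rate equation gives defect_rate = -8*feed_rate + 135.
Linear in feed_rate, so extremes are at the endpoints: feed_rate = -4 gives defect_rate = 167; feed_rate = 12 gives defect_rate = 39.

39 to 167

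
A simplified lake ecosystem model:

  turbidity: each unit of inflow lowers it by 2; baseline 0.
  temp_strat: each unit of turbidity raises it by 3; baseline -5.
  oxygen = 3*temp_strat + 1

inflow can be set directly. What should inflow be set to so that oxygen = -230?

inflow = 12

Substituting into the temp_strat equation gives temp_strat = -6*inflow - 5.
Substituting into the oxygen equation gives oxygen = -18*inflow - 14.
Solve -18*inflow - 14 = -230: inflow = (-230 + 14) / -18 = 12.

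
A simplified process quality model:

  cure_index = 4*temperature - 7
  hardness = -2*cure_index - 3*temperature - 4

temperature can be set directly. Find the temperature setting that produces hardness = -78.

Substituting into the hardness equation gives hardness = -11*temperature + 10.
Solve -11*temperature + 10 = -78: temperature = (-78 - 10) / -11 = 8.

temperature = 8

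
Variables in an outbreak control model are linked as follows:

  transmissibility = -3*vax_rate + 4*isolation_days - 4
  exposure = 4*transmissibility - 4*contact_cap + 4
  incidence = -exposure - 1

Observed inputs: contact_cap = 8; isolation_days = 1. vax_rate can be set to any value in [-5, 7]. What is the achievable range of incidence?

-33 to 111

Substituting into the transmissibility equation gives transmissibility = -3*vax_rate.
This gives exposure = -12*vax_rate - 28.
Substituting into the incidence equation gives incidence = 12*vax_rate + 27.
Linear in vax_rate, so extremes are at the endpoints: vax_rate = -5 gives incidence = -33; vax_rate = 7 gives incidence = 111.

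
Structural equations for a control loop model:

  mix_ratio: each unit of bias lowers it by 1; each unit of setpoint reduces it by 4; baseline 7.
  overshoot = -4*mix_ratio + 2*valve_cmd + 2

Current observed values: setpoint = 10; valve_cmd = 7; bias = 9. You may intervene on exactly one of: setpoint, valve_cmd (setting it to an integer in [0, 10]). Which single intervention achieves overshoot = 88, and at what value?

Intervening on setpoint: with other inputs at their observed values, overshoot = 16*setpoint + 24. Solving for 88 gives setpoint = 4, within [0, 10].
Intervening on valve_cmd: overshoot = 2*valve_cmd + 170. Reaching 88 requires valve_cmd = -41, outside [0, 10].

set setpoint = 4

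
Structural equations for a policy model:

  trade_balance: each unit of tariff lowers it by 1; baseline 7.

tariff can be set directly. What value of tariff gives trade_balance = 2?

Solve -tariff + 7 = 2: tariff = (2 - 7) / -1 = 5.

tariff = 5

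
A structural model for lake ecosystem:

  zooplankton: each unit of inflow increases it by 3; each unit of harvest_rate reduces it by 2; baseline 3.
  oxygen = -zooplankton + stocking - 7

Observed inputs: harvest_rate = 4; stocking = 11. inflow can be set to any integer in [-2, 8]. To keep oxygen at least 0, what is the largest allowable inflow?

inflow = 3

Substituting into the zooplankton equation gives zooplankton = 3*inflow - 5.
Substituting into the oxygen equation gives oxygen = -3*inflow + 9.
Require -3*inflow + 9 ≥ 0, so inflow ≤ 3.
The largest integer in [-2, 8] satisfying this is 3.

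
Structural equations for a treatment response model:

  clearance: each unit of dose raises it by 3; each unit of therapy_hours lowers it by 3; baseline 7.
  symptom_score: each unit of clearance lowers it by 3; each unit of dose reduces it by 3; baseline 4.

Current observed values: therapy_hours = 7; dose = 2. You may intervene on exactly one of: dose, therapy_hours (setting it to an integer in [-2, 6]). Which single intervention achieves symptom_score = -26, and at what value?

set dose = 6

Intervening on dose: with other inputs at their observed values, symptom_score = -12*dose + 46. Solving for -26 gives dose = 6, within [-2, 6].
Intervening on therapy_hours: symptom_score = 9*therapy_hours - 41. Reaching -26 requires therapy_hours = 5/3, not an integer.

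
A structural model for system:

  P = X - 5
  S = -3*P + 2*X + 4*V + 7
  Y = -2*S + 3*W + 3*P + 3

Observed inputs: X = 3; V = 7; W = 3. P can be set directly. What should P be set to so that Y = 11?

P = 9

Intervening on P fixes its value directly, overriding its dependence on X.
Substituting into the S equation gives S = -3*P + 41.
Substituting into the Y equation gives Y = 9*P - 70.
Solve 9*P - 70 = 11: P = (11 + 70) / 9 = 9.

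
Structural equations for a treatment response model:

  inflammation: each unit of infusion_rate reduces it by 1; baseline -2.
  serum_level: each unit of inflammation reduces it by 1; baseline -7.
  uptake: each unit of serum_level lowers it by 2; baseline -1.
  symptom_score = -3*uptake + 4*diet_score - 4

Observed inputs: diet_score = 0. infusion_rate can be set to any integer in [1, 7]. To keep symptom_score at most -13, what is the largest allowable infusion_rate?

Substituting into the serum_level equation gives serum_level = infusion_rate - 5.
uptake becomes -2*infusion_rate + 9.
Substituting into the symptom_score equation gives symptom_score = 6*infusion_rate - 31.
Require 6*infusion_rate - 31 ≤ -13, so infusion_rate ≤ 3.
The largest integer in [1, 7] satisfying this is 3.

infusion_rate = 3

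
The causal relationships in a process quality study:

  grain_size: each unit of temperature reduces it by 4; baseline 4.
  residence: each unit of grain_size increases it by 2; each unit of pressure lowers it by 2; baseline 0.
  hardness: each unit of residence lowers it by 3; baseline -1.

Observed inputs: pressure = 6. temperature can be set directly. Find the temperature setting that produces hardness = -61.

Substituting into the residence equation gives residence = -8*temperature - 4.
Substituting into the hardness equation gives hardness = 24*temperature + 11.
Solve 24*temperature + 11 = -61: temperature = (-61 - 11) / 24 = -3.

temperature = -3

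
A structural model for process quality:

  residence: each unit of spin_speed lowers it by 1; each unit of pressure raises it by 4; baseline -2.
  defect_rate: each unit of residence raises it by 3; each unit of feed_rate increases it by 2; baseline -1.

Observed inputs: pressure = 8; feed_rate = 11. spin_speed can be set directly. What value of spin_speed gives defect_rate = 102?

Substituting into the residence equation gives residence = -spin_speed + 30.
Substituting into the defect_rate equation gives defect_rate = -3*spin_speed + 111.
Solve -3*spin_speed + 111 = 102: spin_speed = (102 - 111) / -3 = 3.

spin_speed = 3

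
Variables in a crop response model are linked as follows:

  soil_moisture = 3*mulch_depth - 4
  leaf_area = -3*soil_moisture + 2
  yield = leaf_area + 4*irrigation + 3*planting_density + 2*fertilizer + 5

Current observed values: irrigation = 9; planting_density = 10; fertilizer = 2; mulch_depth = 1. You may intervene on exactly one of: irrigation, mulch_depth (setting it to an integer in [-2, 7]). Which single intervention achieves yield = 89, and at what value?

Intervening on irrigation: yield = 4*irrigation + 44. Reaching 89 requires irrigation = 45/4, not an integer.
Intervening on mulch_depth: with other inputs at their observed values, yield = -9*mulch_depth + 89. Solving for 89 gives mulch_depth = 0, within [-2, 7].

set mulch_depth = 0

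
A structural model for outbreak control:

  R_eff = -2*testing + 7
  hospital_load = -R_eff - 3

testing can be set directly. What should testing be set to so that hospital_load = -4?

Substituting into the hospital_load equation gives hospital_load = 2*testing - 10.
Solve 2*testing - 10 = -4: testing = (-4 + 10) / 2 = 3.

testing = 3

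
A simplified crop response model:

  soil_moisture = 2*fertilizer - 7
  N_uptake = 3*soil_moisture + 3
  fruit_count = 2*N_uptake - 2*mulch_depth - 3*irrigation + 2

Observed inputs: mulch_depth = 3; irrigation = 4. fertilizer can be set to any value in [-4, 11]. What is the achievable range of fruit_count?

-100 to 80

Substituting into the N_uptake equation gives N_uptake = 6*fertilizer - 18.
fruit_count becomes 12*fertilizer - 52.
Linear in fertilizer, so extremes are at the endpoints: fertilizer = -4 gives fruit_count = -100; fertilizer = 11 gives fruit_count = 80.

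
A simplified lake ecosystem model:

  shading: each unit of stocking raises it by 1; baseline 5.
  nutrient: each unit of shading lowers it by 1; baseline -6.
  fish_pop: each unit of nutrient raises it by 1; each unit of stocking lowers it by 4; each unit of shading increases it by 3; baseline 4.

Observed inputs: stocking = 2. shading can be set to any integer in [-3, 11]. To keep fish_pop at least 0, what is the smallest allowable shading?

shading = 5

Intervening on shading fixes its value directly, overriding its dependence on stocking.
Substituting into the fish_pop equation gives fish_pop = 2*shading - 10.
Require 2*shading - 10 ≥ 0, so shading ≥ 5.
The smallest integer in [-3, 11] satisfying this is 5.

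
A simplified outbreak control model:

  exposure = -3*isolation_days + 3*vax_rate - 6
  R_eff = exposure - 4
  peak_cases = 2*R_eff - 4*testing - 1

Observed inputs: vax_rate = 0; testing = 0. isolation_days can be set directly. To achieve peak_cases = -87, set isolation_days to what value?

Substituting into the exposure equation gives exposure = -3*isolation_days - 6.
Substituting into the R_eff equation gives R_eff = -3*isolation_days - 10.
This gives peak_cases = -6*isolation_days - 21.
Solve -6*isolation_days - 21 = -87: isolation_days = (-87 + 21) / -6 = 11.

isolation_days = 11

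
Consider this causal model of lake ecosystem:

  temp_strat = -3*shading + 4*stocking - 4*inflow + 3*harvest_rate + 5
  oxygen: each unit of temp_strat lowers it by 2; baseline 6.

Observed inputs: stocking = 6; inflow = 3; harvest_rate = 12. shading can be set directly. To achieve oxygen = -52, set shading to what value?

shading = 8

Substituting into the temp_strat equation gives temp_strat = -3*shading + 53.
So oxygen = 6*shading - 100.
Solve 6*shading - 100 = -52: shading = (-52 + 100) / 6 = 8.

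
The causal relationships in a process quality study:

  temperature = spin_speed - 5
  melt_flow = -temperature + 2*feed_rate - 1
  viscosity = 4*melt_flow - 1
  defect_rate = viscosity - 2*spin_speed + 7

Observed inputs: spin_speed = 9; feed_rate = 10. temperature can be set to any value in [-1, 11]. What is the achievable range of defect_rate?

20 to 68

Intervening on temperature fixes its value directly, overriding its dependence on spin_speed.
Substituting into the melt_flow equation gives melt_flow = -temperature + 19.
So viscosity = -4*temperature + 75.
Substituting into the defect_rate equation gives defect_rate = -4*temperature + 64.
Linear in temperature, so extremes are at the endpoints: temperature = -1 gives defect_rate = 68; temperature = 11 gives defect_rate = 20.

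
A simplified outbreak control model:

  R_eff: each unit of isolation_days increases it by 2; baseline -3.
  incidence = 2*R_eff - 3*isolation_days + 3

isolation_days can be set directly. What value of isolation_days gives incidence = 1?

isolation_days = 4

Substituting into the incidence equation gives incidence = isolation_days - 3.
Solve isolation_days - 3 = 1: isolation_days = (1 + 3) / 1 = 4.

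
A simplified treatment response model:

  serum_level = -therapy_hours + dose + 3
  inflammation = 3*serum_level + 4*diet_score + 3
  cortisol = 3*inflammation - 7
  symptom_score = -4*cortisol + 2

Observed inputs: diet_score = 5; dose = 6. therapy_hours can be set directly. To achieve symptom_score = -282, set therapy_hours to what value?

Substituting into the serum_level equation gives serum_level = -therapy_hours + 9.
inflammation becomes -3*therapy_hours + 50.
Substituting into the cortisol equation gives cortisol = -9*therapy_hours + 143.
symptom_score becomes 36*therapy_hours - 570.
Solve 36*therapy_hours - 570 = -282: therapy_hours = (-282 + 570) / 36 = 8.

therapy_hours = 8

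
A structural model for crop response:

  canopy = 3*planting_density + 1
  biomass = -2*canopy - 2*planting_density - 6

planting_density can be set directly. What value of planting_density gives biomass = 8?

Substituting into the biomass equation gives biomass = -8*planting_density - 8.
Solve -8*planting_density - 8 = 8: planting_density = (8 + 8) / -8 = -2.

planting_density = -2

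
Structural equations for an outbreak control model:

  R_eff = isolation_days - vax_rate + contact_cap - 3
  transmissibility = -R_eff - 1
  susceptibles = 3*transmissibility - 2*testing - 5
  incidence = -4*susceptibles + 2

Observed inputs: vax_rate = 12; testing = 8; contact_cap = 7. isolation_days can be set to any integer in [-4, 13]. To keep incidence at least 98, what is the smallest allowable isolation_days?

Substituting into the R_eff equation gives R_eff = isolation_days - 8.
transmissibility becomes -isolation_days + 7.
This gives susceptibles = -3*isolation_days.
Substituting into the incidence equation gives incidence = 12*isolation_days + 2.
Require 12*isolation_days + 2 ≥ 98, so isolation_days ≥ 8.
The smallest integer in [-4, 13] satisfying this is 8.

isolation_days = 8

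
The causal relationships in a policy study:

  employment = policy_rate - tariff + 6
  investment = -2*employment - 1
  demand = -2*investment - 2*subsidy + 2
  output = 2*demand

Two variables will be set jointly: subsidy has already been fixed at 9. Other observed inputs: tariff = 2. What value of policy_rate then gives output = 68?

With subsidy held at 9:
Substituting into the employment equation gives employment = policy_rate + 4.
investment becomes -2*policy_rate - 9.
Substituting into the demand equation gives demand = 4*policy_rate + 2.
Substituting into the output equation gives output = 8*policy_rate + 4.
Solve 8*policy_rate + 4 = 68: policy_rate = (68 - 4) / 8 = 8.

policy_rate = 8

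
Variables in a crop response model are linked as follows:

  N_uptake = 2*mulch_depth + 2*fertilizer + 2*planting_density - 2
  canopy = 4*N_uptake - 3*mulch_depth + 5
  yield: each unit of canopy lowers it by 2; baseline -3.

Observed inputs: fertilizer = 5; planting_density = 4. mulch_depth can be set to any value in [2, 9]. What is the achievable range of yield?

-231 to -161

Substituting into the N_uptake equation gives N_uptake = 2*mulch_depth + 16.
Substituting into the canopy equation gives canopy = 5*mulch_depth + 69.
Substituting into the yield equation gives yield = -10*mulch_depth - 141.
Linear in mulch_depth, so extremes are at the endpoints: mulch_depth = 2 gives yield = -161; mulch_depth = 9 gives yield = -231.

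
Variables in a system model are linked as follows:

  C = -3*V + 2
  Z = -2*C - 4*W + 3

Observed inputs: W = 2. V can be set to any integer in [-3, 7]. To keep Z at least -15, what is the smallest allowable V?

Substituting into the Z equation gives Z = 6*V - 9.
Require 6*V - 9 ≥ -15, so V ≥ -1.
The smallest integer in [-3, 7] satisfying this is -1.

V = -1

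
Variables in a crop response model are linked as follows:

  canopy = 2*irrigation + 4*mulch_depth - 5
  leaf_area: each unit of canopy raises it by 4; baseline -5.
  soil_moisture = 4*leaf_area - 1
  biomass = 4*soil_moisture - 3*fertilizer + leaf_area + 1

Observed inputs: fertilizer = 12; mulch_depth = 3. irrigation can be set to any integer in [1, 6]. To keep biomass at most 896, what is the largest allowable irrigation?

Substituting into the canopy equation gives canopy = 2*irrigation + 7.
Substituting into the leaf_area equation gives leaf_area = 8*irrigation + 23.
Substituting into the soil_moisture equation gives soil_moisture = 32*irrigation + 91.
Substituting into the biomass equation gives biomass = 136*irrigation + 352.
Require 136*irrigation + 352 ≤ 896, so irrigation ≤ 4.
The largest integer in [1, 6] satisfying this is 4.

irrigation = 4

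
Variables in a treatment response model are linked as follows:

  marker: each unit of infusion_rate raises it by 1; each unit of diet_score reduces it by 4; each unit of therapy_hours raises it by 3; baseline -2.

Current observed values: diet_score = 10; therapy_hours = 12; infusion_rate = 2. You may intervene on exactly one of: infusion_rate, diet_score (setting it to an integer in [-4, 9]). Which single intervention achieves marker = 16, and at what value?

set diet_score = 5

Intervening on infusion_rate: marker = infusion_rate - 6. Reaching 16 requires infusion_rate = 22, outside [-4, 9].
Intervening on diet_score: with other inputs at their observed values, marker = -4*diet_score + 36. Solving for 16 gives diet_score = 5, within [-4, 9].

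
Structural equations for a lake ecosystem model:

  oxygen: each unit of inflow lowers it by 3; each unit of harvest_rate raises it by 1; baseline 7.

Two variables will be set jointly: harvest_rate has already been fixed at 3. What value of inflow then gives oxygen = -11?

inflow = 7

With harvest_rate held at 3:
Substituting into the oxygen equation gives oxygen = -3*inflow + 10.
Solve -3*inflow + 10 = -11: inflow = (-11 - 10) / -3 = 7.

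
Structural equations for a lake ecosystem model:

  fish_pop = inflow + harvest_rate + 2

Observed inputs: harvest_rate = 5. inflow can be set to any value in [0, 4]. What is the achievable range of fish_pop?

7 to 11

Substituting into the fish_pop equation gives fish_pop = inflow + 7.
Linear in inflow, so extremes are at the endpoints: inflow = 0 gives fish_pop = 7; inflow = 4 gives fish_pop = 11.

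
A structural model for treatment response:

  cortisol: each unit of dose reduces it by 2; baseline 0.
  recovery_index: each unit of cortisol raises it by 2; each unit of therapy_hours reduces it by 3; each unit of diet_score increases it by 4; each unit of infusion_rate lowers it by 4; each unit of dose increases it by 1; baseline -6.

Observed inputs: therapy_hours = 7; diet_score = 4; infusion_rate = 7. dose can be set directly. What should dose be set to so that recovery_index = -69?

dose = 10

Substituting into the recovery_index equation gives recovery_index = -3*dose - 39.
Solve -3*dose - 39 = -69: dose = (-69 + 39) / -3 = 10.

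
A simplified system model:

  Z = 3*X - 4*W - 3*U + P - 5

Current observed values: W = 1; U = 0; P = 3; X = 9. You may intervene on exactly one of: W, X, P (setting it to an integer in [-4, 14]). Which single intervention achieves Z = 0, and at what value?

set X = 2

Intervening on W: Z = -4*W + 25. Reaching 0 requires W = 25/4, not an integer.
Intervening on X: with other inputs at their observed values, Z = 3*X - 6. Solving for 0 gives X = 2, within [-4, 14].
Intervening on P: Z = P + 18. Reaching 0 requires P = -18, outside [-4, 14].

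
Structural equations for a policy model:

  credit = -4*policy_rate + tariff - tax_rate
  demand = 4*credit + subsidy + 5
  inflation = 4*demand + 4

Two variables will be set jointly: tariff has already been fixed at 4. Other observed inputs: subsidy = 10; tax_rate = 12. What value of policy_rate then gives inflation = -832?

policy_rate = 12

With tariff held at 4:
Substituting into the credit equation gives credit = -4*policy_rate - 8.
Substituting into the demand equation gives demand = -16*policy_rate - 17.
This gives inflation = -64*policy_rate - 64.
Solve -64*policy_rate - 64 = -832: policy_rate = (-832 + 64) / -64 = 12.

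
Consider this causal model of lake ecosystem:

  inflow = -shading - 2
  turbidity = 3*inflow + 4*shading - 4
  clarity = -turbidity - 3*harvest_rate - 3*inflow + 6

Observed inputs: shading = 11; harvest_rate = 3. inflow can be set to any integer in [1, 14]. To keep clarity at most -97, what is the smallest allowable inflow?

inflow = 9

Intervening on inflow fixes its value directly, overriding its dependence on shading.
Substituting into the turbidity equation gives turbidity = 3*inflow + 40.
So clarity = -6*inflow - 43.
Require -6*inflow - 43 ≤ -97, so inflow ≥ 9.
The smallest integer in [1, 14] satisfying this is 9.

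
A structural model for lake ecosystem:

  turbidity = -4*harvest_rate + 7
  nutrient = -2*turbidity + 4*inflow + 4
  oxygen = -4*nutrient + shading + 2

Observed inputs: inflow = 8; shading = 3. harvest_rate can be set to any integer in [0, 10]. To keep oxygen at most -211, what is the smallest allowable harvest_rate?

Substituting into the nutrient equation gives nutrient = 8*harvest_rate + 22.
Substituting into the oxygen equation gives oxygen = -32*harvest_rate - 83.
Require -32*harvest_rate - 83 ≤ -211, so harvest_rate ≥ 4.
The smallest integer in [0, 10] satisfying this is 4.

harvest_rate = 4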